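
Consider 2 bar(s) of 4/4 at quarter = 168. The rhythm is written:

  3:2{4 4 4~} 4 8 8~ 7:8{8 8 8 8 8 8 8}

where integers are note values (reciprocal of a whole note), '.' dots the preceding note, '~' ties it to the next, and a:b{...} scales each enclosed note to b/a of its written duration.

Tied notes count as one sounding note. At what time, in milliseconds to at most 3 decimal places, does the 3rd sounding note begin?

1. 0.0ms @ 0 + 238.095ms (2/3)
2. 238.095ms @ 2/3 + 238.095ms (2/3)
3. 476.19ms @ 4/3 + 595.238ms (5/3)
4. 1071.429ms @ 3 + 178.571ms (1/2)
5. 1250.0ms @ 7/2 + 382.653ms (15/14)
6. 1632.653ms @ 32/7 + 204.082ms (4/7)
7. 1836.735ms @ 36/7 + 204.082ms (4/7)
8. 2040.816ms @ 40/7 + 204.082ms (4/7)
9. 2244.898ms @ 44/7 + 204.082ms (4/7)
10. 2448.98ms @ 48/7 + 204.082ms (4/7)
11. 2653.061ms @ 52/7 + 204.082ms (4/7)

note 3 onset = 4/3b = 476.19ms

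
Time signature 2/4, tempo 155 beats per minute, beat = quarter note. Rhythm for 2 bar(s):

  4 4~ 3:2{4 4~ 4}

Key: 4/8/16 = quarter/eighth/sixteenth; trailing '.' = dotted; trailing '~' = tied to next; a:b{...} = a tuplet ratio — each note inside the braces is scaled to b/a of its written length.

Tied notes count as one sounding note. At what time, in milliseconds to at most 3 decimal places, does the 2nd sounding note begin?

1. 0.0ms @ 0 + 387.097ms (1)
2. 387.097ms @ 1 + 645.161ms (5/3)
3. 1032.258ms @ 8/3 + 516.129ms (4/3)

note 2 onset = 1b = 387.097ms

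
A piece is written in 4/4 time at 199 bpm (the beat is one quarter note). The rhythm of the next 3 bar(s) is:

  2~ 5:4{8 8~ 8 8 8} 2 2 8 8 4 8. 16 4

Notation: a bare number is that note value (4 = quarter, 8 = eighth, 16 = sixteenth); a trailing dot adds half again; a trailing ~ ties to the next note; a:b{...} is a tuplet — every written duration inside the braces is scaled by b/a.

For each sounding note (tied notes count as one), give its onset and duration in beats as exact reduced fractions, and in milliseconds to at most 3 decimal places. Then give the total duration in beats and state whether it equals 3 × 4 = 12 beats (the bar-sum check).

1) 0.0ms=0b +723.618ms=12/5b
2) 723.618ms=12/5b +241.206ms=4/5b
3) 964.824ms=16/5b +120.603ms=2/5b
4) 1085.427ms=18/5b +120.603ms=2/5b
5) 1206.03ms=4b +603.015ms=2b
6) 1809.045ms=6b +603.015ms=2b
7) 2412.06ms=8b +150.754ms=1/2b
8) 2562.814ms=17/2b +150.754ms=1/2b
9) 2713.568ms=9b +301.508ms=1b
10) 3015.075ms=10b +226.131ms=3/4b
11) 3241.206ms=43/4b +75.377ms=1/4b
12) 3316.583ms=11b +301.508ms=1b
Σ=12b of 12 (199bpm 4/4) — PASS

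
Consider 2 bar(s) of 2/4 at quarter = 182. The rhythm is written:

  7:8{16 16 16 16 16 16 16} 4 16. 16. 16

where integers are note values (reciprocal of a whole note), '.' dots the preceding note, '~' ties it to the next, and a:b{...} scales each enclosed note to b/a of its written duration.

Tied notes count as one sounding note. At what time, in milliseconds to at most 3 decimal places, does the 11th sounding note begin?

note 11 onset = 15/4b = 1236.264ms

1. 0.0ms @ 0 + 94.192ms (2/7)
2. 94.192ms @ 2/7 + 94.192ms (2/7)
3. 188.383ms @ 4/7 + 94.192ms (2/7)
4. 282.575ms @ 6/7 + 94.192ms (2/7)
5. 376.766ms @ 8/7 + 94.192ms (2/7)
6. 470.958ms @ 10/7 + 94.192ms (2/7)
7. 565.149ms @ 12/7 + 94.192ms (2/7)
8. 659.341ms @ 2 + 329.67ms (1)
9. 989.011ms @ 3 + 123.626ms (3/8)
10. 1112.637ms @ 27/8 + 123.626ms (3/8)
11. 1236.264ms @ 15/4 + 82.418ms (1/4)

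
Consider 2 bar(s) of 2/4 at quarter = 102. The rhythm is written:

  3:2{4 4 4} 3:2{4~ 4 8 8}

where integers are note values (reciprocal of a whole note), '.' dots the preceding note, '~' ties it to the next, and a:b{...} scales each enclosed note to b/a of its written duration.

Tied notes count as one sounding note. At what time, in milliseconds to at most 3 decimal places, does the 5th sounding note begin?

1. 0.0ms @ 0 + 392.157ms (2/3)
2. 392.157ms @ 2/3 + 392.157ms (2/3)
3. 784.314ms @ 4/3 + 392.157ms (2/3)
4. 1176.471ms @ 2 + 784.314ms (4/3)
5. 1960.784ms @ 10/3 + 196.078ms (1/3)
6. 2156.863ms @ 11/3 + 196.078ms (1/3)

note 5 onset = 10/3b = 1960.784ms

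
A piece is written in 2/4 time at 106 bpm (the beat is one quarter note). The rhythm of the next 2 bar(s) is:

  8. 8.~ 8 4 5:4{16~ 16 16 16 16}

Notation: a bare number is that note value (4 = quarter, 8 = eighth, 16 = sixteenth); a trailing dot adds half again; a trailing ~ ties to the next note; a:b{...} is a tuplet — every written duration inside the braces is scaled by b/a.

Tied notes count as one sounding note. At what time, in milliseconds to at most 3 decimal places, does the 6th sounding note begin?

1. 0.0ms @ 0 + 424.528ms (3/4)
2. 424.528ms @ 3/4 + 707.547ms (5/4)
3. 1132.075ms @ 2 + 566.038ms (1)
4. 1698.113ms @ 3 + 226.415ms (2/5)
5. 1924.528ms @ 17/5 + 113.208ms (1/5)
6. 2037.736ms @ 18/5 + 113.208ms (1/5)
7. 2150.943ms @ 19/5 + 113.208ms (1/5)

note 6 onset = 18/5b = 2037.736ms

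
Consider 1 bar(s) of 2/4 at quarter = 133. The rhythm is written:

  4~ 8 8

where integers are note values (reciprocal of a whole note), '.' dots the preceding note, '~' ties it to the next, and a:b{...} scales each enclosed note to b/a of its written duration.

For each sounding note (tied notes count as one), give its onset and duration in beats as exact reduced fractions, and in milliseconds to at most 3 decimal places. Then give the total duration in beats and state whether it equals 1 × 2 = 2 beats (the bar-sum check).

1) 0.0ms=0b +676.692ms=3/2b
2) 676.692ms=3/2b +225.564ms=1/2b
Σ=2b of 2 (133bpm 2/4) — PASS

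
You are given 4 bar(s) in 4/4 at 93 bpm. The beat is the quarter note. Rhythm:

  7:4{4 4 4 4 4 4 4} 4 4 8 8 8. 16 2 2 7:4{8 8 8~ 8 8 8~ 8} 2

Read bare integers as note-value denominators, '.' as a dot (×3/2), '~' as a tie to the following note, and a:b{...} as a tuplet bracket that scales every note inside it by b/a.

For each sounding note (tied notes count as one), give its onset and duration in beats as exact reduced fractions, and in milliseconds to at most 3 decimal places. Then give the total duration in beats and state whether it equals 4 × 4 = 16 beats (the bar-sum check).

1) 0.0ms=0b +368.664ms=4/7b
2) 368.664ms=4/7b +368.664ms=4/7b
3) 737.327ms=8/7b +368.664ms=4/7b
4) 1105.991ms=12/7b +368.664ms=4/7b
5) 1474.654ms=16/7b +368.664ms=4/7b
6) 1843.318ms=20/7b +368.664ms=4/7b
7) 2211.982ms=24/7b +368.664ms=4/7b
8) 2580.645ms=4b +645.161ms=1b
9) 3225.806ms=5b +645.161ms=1b
10) 3870.968ms=6b +322.581ms=1/2b
11) 4193.548ms=13/2b +322.581ms=1/2b
12) 4516.129ms=7b +483.871ms=3/4b
13) 5000.0ms=31/4b +161.29ms=1/4b
14) 5161.29ms=8b +1290.323ms=2b
15) 6451.613ms=10b +1290.323ms=2b
16) 7741.935ms=12b +184.332ms=2/7b
17) 7926.267ms=86/7b +184.332ms=2/7b
18) 8110.599ms=88/7b +368.664ms=4/7b
19) 8479.263ms=92/7b +184.332ms=2/7b
20) 8663.594ms=94/7b +368.664ms=4/7b
21) 9032.258ms=14b +1290.323ms=2b
Σ=16b of 16 (93bpm 4/4) — PASS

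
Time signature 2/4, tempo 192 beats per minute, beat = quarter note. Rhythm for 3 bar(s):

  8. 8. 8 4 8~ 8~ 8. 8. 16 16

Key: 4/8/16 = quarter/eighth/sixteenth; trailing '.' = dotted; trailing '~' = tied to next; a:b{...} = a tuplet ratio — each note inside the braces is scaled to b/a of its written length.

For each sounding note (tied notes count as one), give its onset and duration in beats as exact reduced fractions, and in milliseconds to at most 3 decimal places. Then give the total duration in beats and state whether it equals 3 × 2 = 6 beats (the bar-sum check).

1) 0.0ms=0b +234.375ms=3/4b
2) 234.375ms=3/4b +234.375ms=3/4b
3) 468.75ms=3/2b +156.25ms=1/2b
4) 625.0ms=2b +312.5ms=1b
5) 937.5ms=3b +546.875ms=7/4b
6) 1484.375ms=19/4b +234.375ms=3/4b
7) 1718.75ms=11/2b +78.125ms=1/4b
8) 1796.875ms=23/4b +78.125ms=1/4b
Σ=6b of 6 (192bpm 2/4) — PASS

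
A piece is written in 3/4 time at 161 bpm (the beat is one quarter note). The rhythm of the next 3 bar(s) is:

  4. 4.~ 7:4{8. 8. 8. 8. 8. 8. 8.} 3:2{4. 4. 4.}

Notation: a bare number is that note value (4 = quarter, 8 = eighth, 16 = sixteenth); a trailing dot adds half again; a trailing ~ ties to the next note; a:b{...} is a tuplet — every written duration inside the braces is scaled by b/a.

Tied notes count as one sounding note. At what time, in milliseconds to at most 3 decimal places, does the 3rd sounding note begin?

1. 0.0ms @ 0 + 559.006ms (3/2)
2. 559.006ms @ 3/2 + 718.722ms (27/14)
3. 1277.728ms @ 24/7 + 159.716ms (3/7)
4. 1437.445ms @ 27/7 + 159.716ms (3/7)
5. 1597.161ms @ 30/7 + 159.716ms (3/7)
6. 1756.877ms @ 33/7 + 159.716ms (3/7)
7. 1916.593ms @ 36/7 + 159.716ms (3/7)
8. 2076.309ms @ 39/7 + 159.716ms (3/7)
9. 2236.025ms @ 6 + 372.671ms (1)
10. 2608.696ms @ 7 + 372.671ms (1)
11. 2981.366ms @ 8 + 372.671ms (1)

note 3 onset = 24/7b = 1277.728ms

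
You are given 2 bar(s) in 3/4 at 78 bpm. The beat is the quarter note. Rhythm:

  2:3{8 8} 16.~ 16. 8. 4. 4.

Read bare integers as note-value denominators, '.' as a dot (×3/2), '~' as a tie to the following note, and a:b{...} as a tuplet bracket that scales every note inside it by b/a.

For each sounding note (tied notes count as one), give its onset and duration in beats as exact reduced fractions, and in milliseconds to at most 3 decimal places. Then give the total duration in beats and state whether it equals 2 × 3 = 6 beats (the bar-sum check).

1) 0.0ms=0b +576.923ms=3/4b
2) 576.923ms=3/4b +576.923ms=3/4b
3) 1153.846ms=3/2b +576.923ms=3/4b
4) 1730.769ms=9/4b +576.923ms=3/4b
5) 2307.692ms=3b +1153.846ms=3/2b
6) 3461.538ms=9/2b +1153.846ms=3/2b
Σ=6b of 6 (78bpm 3/4) — PASS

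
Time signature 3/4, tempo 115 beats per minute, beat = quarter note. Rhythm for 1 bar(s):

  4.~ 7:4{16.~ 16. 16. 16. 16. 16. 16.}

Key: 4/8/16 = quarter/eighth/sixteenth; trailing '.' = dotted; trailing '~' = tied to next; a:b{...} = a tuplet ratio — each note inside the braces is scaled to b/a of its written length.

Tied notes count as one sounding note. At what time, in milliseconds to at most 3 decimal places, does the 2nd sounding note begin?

note 2 onset = 27/14b = 1006.211ms

1. 0.0ms @ 0 + 1006.211ms (27/14)
2. 1006.211ms @ 27/14 + 111.801ms (3/14)
3. 1118.012ms @ 15/7 + 111.801ms (3/14)
4. 1229.814ms @ 33/14 + 111.801ms (3/14)
5. 1341.615ms @ 18/7 + 111.801ms (3/14)
6. 1453.416ms @ 39/14 + 111.801ms (3/14)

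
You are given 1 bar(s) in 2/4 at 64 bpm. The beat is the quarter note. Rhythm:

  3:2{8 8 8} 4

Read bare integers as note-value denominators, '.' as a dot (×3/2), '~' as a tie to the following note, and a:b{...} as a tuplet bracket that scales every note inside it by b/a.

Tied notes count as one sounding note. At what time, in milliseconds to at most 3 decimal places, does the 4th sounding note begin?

note 4 onset = 1b = 937.5ms

1. 0.0ms @ 0 + 312.5ms (1/3)
2. 312.5ms @ 1/3 + 312.5ms (1/3)
3. 625.0ms @ 2/3 + 312.5ms (1/3)
4. 937.5ms @ 1 + 937.5ms (1)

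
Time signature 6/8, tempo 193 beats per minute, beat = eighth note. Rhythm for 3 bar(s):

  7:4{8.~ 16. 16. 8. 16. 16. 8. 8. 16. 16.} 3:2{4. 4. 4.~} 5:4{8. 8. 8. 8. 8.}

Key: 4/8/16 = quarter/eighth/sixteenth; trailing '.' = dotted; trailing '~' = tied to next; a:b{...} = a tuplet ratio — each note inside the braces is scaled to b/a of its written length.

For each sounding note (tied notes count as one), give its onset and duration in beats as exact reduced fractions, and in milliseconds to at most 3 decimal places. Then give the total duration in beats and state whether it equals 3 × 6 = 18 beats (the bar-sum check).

1) 0.0ms=0b +399.704ms=9/7b
2) 399.704ms=9/7b +133.235ms=3/7b
3) 532.939ms=12/7b +266.469ms=6/7b
4) 799.408ms=18/7b +133.235ms=3/7b
5) 932.642ms=3b +133.235ms=3/7b
6) 1065.877ms=24/7b +266.469ms=6/7b
7) 1332.346ms=30/7b +266.469ms=6/7b
8) 1598.816ms=36/7b +133.235ms=3/7b
9) 1732.05ms=39/7b +133.235ms=3/7b
10) 1865.285ms=6b +621.762ms=2b
11) 2487.047ms=8b +621.762ms=2b
12) 3108.808ms=10b +994.819ms=16/5b
13) 4103.627ms=66/5b +373.057ms=6/5b
14) 4476.684ms=72/5b +373.057ms=6/5b
15) 4849.741ms=78/5b +373.057ms=6/5b
16) 5222.798ms=84/5b +373.057ms=6/5b
Σ=18b of 18 (193bpm 6/8) — PASS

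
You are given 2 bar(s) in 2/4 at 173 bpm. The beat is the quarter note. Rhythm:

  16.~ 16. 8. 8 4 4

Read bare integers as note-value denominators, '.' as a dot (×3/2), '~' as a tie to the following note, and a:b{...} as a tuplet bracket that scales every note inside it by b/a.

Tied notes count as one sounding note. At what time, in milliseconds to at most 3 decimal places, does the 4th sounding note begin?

note 4 onset = 2b = 693.642ms

1. 0.0ms @ 0 + 260.116ms (3/4)
2. 260.116ms @ 3/4 + 260.116ms (3/4)
3. 520.231ms @ 3/2 + 173.41ms (1/2)
4. 693.642ms @ 2 + 346.821ms (1)
5. 1040.462ms @ 3 + 346.821ms (1)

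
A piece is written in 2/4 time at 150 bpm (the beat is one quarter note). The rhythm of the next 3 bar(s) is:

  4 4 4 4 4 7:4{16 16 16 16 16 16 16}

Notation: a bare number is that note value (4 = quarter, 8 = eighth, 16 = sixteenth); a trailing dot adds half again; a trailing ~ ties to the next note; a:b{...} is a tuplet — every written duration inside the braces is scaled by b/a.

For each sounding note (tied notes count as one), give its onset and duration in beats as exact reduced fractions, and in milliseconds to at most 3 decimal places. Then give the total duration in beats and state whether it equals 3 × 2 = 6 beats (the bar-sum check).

1) 0.0ms=0b +400.0ms=1b
2) 400.0ms=1b +400.0ms=1b
3) 800.0ms=2b +400.0ms=1b
4) 1200.0ms=3b +400.0ms=1b
5) 1600.0ms=4b +400.0ms=1b
6) 2000.0ms=5b +57.143ms=1/7b
7) 2057.143ms=36/7b +57.143ms=1/7b
8) 2114.286ms=37/7b +57.143ms=1/7b
9) 2171.429ms=38/7b +57.143ms=1/7b
10) 2228.571ms=39/7b +57.143ms=1/7b
11) 2285.714ms=40/7b +57.143ms=1/7b
12) 2342.857ms=41/7b +57.143ms=1/7b
Σ=6b of 6 (150bpm 2/4) — PASS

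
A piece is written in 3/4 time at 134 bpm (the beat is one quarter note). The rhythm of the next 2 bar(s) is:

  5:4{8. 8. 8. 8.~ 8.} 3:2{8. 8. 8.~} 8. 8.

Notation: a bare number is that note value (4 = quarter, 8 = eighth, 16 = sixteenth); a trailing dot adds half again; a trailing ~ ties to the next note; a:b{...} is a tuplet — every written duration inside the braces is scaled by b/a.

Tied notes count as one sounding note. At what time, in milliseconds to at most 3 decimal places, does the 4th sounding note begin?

note 4 onset = 9/5b = 805.97ms

1. 0.0ms @ 0 + 268.657ms (3/5)
2. 268.657ms @ 3/5 + 268.657ms (3/5)
3. 537.313ms @ 6/5 + 268.657ms (3/5)
4. 805.97ms @ 9/5 + 537.313ms (6/5)
5. 1343.284ms @ 3 + 223.881ms (1/2)
6. 1567.164ms @ 7/2 + 223.881ms (1/2)
7. 1791.045ms @ 4 + 559.701ms (5/4)
8. 2350.746ms @ 21/4 + 335.821ms (3/4)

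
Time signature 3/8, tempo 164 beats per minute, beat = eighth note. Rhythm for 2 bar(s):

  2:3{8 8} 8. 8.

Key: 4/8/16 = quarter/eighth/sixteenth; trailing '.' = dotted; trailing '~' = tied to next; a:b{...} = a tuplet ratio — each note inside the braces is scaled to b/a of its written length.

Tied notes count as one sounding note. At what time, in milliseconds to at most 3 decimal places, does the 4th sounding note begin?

1. 0.0ms @ 0 + 548.78ms (3/2)
2. 548.78ms @ 3/2 + 548.78ms (3/2)
3. 1097.561ms @ 3 + 548.78ms (3/2)
4. 1646.341ms @ 9/2 + 548.78ms (3/2)

note 4 onset = 9/2b = 1646.341ms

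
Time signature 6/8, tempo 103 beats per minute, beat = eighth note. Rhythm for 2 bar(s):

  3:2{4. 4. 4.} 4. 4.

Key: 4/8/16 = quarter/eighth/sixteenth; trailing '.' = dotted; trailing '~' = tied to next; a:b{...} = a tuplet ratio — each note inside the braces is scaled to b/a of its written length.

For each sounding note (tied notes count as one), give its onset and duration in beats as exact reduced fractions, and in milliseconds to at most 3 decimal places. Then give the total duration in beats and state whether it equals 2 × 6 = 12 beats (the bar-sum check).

1) 0.0ms=0b +1165.049ms=2b
2) 1165.049ms=2b +1165.049ms=2b
3) 2330.097ms=4b +1165.049ms=2b
4) 3495.146ms=6b +1747.573ms=3b
5) 5242.718ms=9b +1747.573ms=3b
Σ=12b of 12 (103bpm 6/8) — PASS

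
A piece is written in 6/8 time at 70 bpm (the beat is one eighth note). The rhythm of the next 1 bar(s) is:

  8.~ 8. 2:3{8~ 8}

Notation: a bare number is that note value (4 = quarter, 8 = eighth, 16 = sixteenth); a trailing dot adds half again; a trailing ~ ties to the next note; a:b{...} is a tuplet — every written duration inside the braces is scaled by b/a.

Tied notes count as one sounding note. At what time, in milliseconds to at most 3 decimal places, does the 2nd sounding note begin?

note 2 onset = 3b = 2571.429ms

1. 0.0ms @ 0 + 2571.429ms (3)
2. 2571.429ms @ 3 + 2571.429ms (3)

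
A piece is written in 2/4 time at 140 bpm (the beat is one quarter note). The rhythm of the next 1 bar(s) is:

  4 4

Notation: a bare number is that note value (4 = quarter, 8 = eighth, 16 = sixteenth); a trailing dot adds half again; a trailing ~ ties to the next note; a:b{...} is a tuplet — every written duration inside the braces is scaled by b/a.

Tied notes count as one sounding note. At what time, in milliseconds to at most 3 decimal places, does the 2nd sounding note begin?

1. 0.0ms @ 0 + 428.571ms (1)
2. 428.571ms @ 1 + 428.571ms (1)

note 2 onset = 1b = 428.571ms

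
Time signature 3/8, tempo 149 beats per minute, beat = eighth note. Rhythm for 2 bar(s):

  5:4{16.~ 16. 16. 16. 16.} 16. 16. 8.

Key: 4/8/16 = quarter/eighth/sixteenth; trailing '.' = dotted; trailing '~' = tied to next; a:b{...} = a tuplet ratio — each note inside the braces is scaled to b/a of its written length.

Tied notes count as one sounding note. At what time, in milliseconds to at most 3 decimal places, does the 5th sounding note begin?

note 5 onset = 3b = 1208.054ms

1. 0.0ms @ 0 + 483.221ms (6/5)
2. 483.221ms @ 6/5 + 241.611ms (3/5)
3. 724.832ms @ 9/5 + 241.611ms (3/5)
4. 966.443ms @ 12/5 + 241.611ms (3/5)
5. 1208.054ms @ 3 + 302.013ms (3/4)
6. 1510.067ms @ 15/4 + 302.013ms (3/4)
7. 1812.081ms @ 9/2 + 604.027ms (3/2)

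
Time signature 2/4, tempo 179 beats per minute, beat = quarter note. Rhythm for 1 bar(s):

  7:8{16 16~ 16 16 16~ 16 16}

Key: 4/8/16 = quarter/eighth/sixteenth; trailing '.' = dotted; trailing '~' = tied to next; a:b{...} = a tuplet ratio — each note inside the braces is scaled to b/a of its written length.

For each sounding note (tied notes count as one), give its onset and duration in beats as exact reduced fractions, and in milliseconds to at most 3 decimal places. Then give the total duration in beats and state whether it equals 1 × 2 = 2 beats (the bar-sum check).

1) 0.0ms=0b +95.77ms=2/7b
2) 95.77ms=2/7b +191.54ms=4/7b
3) 287.31ms=6/7b +95.77ms=2/7b
4) 383.081ms=8/7b +191.54ms=4/7b
5) 574.621ms=12/7b +95.77ms=2/7b
Σ=2b of 2 (179bpm 2/4) — PASS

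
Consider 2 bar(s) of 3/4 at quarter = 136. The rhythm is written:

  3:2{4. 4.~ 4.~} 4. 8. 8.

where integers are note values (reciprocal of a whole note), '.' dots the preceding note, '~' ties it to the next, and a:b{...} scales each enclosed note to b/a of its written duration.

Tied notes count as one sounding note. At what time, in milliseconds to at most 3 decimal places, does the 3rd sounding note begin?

note 3 onset = 9/2b = 1985.294ms

1. 0.0ms @ 0 + 441.176ms (1)
2. 441.176ms @ 1 + 1544.118ms (7/2)
3. 1985.294ms @ 9/2 + 330.882ms (3/4)
4. 2316.176ms @ 21/4 + 330.882ms (3/4)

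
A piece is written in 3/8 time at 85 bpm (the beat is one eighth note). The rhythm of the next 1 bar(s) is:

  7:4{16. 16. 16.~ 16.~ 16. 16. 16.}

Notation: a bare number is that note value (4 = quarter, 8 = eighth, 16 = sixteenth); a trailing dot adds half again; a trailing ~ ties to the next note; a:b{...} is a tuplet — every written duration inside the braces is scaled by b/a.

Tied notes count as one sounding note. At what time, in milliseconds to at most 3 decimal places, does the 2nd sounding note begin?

note 2 onset = 3/7b = 302.521ms

1. 0.0ms @ 0 + 302.521ms (3/7)
2. 302.521ms @ 3/7 + 302.521ms (3/7)
3. 605.042ms @ 6/7 + 907.563ms (9/7)
4. 1512.605ms @ 15/7 + 302.521ms (3/7)
5. 1815.126ms @ 18/7 + 302.521ms (3/7)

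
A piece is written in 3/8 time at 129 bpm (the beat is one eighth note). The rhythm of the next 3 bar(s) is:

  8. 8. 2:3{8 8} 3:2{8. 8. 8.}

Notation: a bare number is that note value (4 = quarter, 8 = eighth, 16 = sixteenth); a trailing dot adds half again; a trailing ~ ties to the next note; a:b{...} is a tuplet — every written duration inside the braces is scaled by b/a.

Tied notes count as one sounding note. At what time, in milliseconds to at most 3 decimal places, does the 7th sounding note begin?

note 7 onset = 8b = 3720.93ms

1. 0.0ms @ 0 + 697.674ms (3/2)
2. 697.674ms @ 3/2 + 697.674ms (3/2)
3. 1395.349ms @ 3 + 697.674ms (3/2)
4. 2093.023ms @ 9/2 + 697.674ms (3/2)
5. 2790.698ms @ 6 + 465.116ms (1)
6. 3255.814ms @ 7 + 465.116ms (1)
7. 3720.93ms @ 8 + 465.116ms (1)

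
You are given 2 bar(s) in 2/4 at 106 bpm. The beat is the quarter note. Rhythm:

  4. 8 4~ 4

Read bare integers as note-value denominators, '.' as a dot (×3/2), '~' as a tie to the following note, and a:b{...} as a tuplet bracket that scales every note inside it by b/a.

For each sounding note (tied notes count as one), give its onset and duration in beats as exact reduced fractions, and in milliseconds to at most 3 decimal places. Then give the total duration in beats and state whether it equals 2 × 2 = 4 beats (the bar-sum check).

1) 0.0ms=0b +849.057ms=3/2b
2) 849.057ms=3/2b +283.019ms=1/2b
3) 1132.075ms=2b +1132.075ms=2b
Σ=4b of 4 (106bpm 2/4) — PASS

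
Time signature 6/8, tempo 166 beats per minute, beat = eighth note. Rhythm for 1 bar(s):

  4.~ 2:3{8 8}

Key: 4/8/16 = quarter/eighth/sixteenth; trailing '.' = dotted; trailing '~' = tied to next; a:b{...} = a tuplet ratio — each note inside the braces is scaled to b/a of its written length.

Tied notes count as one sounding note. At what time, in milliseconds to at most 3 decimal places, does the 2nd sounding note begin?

1. 0.0ms @ 0 + 1626.506ms (9/2)
2. 1626.506ms @ 9/2 + 542.169ms (3/2)

note 2 onset = 9/2b = 1626.506ms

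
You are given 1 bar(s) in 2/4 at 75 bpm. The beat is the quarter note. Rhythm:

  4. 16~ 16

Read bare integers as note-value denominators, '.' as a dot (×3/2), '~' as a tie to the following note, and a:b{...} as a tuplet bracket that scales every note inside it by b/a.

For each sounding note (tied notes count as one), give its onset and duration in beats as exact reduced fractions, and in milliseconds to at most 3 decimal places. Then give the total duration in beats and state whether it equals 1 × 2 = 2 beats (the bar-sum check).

1) 0.0ms=0b +1200.0ms=3/2b
2) 1200.0ms=3/2b +400.0ms=1/2b
Σ=2b of 2 (75bpm 2/4) — PASS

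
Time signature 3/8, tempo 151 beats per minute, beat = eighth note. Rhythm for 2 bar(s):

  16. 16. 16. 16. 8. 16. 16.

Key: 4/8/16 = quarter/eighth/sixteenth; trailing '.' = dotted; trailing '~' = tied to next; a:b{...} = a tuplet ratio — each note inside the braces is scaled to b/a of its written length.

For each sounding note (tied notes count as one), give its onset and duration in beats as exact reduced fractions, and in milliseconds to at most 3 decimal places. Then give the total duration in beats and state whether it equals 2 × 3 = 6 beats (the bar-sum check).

1) 0.0ms=0b +298.013ms=3/4b
2) 298.013ms=3/4b +298.013ms=3/4b
3) 596.026ms=3/2b +298.013ms=3/4b
4) 894.04ms=9/4b +298.013ms=3/4b
5) 1192.053ms=3b +596.026ms=3/2b
6) 1788.079ms=9/2b +298.013ms=3/4b
7) 2086.093ms=21/4b +298.013ms=3/4b
Σ=6b of 6 (151bpm 3/8) — PASS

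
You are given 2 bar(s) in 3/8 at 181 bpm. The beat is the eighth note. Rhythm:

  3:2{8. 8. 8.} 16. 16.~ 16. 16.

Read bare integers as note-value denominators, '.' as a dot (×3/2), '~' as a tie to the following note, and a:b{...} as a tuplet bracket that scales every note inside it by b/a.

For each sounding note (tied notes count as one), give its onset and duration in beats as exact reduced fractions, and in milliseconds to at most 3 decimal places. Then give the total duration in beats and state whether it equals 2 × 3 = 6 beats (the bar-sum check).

1) 0.0ms=0b +331.492ms=1b
2) 331.492ms=1b +331.492ms=1b
3) 662.983ms=2b +331.492ms=1b
4) 994.475ms=3b +248.619ms=3/4b
5) 1243.094ms=15/4b +497.238ms=3/2b
6) 1740.331ms=21/4b +248.619ms=3/4b
Σ=6b of 6 (181bpm 3/8) — PASS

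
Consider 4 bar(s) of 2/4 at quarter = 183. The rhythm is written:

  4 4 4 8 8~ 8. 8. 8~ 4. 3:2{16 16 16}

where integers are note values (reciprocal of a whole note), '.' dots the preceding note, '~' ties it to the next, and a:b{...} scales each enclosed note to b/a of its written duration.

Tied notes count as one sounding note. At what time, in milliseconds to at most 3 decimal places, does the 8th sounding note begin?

1. 0.0ms @ 0 + 327.869ms (1)
2. 327.869ms @ 1 + 327.869ms (1)
3. 655.738ms @ 2 + 327.869ms (1)
4. 983.607ms @ 3 + 163.934ms (1/2)
5. 1147.541ms @ 7/2 + 409.836ms (5/4)
6. 1557.377ms @ 19/4 + 245.902ms (3/4)
7. 1803.279ms @ 11/2 + 655.738ms (2)
8. 2459.016ms @ 15/2 + 54.645ms (1/6)
9. 2513.661ms @ 23/3 + 54.645ms (1/6)
10. 2568.306ms @ 47/6 + 54.645ms (1/6)

note 8 onset = 15/2b = 2459.016ms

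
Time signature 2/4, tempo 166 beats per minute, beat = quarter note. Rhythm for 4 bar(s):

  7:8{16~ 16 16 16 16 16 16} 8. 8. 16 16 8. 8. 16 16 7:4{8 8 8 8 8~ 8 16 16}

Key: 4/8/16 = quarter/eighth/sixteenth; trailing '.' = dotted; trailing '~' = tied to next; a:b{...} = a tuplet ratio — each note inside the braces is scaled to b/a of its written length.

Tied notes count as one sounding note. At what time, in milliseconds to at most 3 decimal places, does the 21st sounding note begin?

1. 0.0ms @ 0 + 206.54ms (4/7)
2. 206.54ms @ 4/7 + 103.27ms (2/7)
3. 309.811ms @ 6/7 + 103.27ms (2/7)
4. 413.081ms @ 8/7 + 103.27ms (2/7)
5. 516.351ms @ 10/7 + 103.27ms (2/7)
6. 619.621ms @ 12/7 + 103.27ms (2/7)
7. 722.892ms @ 2 + 271.084ms (3/4)
8. 993.976ms @ 11/4 + 271.084ms (3/4)
9. 1265.06ms @ 7/2 + 90.361ms (1/4)
10. 1355.422ms @ 15/4 + 90.361ms (1/4)
11. 1445.783ms @ 4 + 271.084ms (3/4)
12. 1716.867ms @ 19/4 + 271.084ms (3/4)
13. 1987.952ms @ 11/2 + 90.361ms (1/4)
14. 2078.313ms @ 23/4 + 90.361ms (1/4)
15. 2168.675ms @ 6 + 103.27ms (2/7)
16. 2271.945ms @ 44/7 + 103.27ms (2/7)
17. 2375.215ms @ 46/7 + 103.27ms (2/7)
18. 2478.485ms @ 48/7 + 103.27ms (2/7)
19. 2581.756ms @ 50/7 + 206.54ms (4/7)
20. 2788.296ms @ 54/7 + 51.635ms (1/7)
21. 2839.931ms @ 55/7 + 51.635ms (1/7)

note 21 onset = 55/7b = 2839.931ms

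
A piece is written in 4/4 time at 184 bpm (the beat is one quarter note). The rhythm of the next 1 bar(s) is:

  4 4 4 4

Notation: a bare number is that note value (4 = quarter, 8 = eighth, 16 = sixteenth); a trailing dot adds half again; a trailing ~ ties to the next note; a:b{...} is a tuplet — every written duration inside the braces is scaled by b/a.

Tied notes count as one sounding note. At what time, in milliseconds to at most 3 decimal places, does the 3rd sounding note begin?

1. 0.0ms @ 0 + 326.087ms (1)
2. 326.087ms @ 1 + 326.087ms (1)
3. 652.174ms @ 2 + 326.087ms (1)
4. 978.261ms @ 3 + 326.087ms (1)

note 3 onset = 2b = 652.174ms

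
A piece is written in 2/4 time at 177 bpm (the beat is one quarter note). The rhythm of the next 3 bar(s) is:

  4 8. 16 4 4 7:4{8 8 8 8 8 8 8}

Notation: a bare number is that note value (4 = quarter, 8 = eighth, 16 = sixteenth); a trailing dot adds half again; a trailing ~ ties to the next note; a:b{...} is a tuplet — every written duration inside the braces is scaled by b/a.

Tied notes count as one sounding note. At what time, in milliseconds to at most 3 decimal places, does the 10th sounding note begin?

1. 0.0ms @ 0 + 338.983ms (1)
2. 338.983ms @ 1 + 254.237ms (3/4)
3. 593.22ms @ 7/4 + 84.746ms (1/4)
4. 677.966ms @ 2 + 338.983ms (1)
5. 1016.949ms @ 3 + 338.983ms (1)
6. 1355.932ms @ 4 + 96.852ms (2/7)
7. 1452.785ms @ 30/7 + 96.852ms (2/7)
8. 1549.637ms @ 32/7 + 96.852ms (2/7)
9. 1646.489ms @ 34/7 + 96.852ms (2/7)
10. 1743.341ms @ 36/7 + 96.852ms (2/7)
11. 1840.194ms @ 38/7 + 96.852ms (2/7)
12. 1937.046ms @ 40/7 + 96.852ms (2/7)

note 10 onset = 36/7b = 1743.341ms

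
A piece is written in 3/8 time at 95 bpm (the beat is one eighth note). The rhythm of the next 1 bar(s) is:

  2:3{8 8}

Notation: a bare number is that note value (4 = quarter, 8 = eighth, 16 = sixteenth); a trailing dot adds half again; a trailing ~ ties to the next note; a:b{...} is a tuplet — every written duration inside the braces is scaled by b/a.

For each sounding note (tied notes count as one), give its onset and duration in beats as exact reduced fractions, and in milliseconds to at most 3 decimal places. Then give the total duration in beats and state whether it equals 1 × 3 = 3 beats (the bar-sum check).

1) 0.0ms=0b +947.368ms=3/2b
2) 947.368ms=3/2b +947.368ms=3/2b
Σ=3b of 3 (95bpm 3/8) — PASS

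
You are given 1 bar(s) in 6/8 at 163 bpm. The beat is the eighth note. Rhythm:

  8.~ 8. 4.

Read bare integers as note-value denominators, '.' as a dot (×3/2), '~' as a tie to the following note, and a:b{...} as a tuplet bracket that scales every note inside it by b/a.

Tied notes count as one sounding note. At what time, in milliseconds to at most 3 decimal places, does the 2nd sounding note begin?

note 2 onset = 3b = 1104.294ms

1. 0.0ms @ 0 + 1104.294ms (3)
2. 1104.294ms @ 3 + 1104.294ms (3)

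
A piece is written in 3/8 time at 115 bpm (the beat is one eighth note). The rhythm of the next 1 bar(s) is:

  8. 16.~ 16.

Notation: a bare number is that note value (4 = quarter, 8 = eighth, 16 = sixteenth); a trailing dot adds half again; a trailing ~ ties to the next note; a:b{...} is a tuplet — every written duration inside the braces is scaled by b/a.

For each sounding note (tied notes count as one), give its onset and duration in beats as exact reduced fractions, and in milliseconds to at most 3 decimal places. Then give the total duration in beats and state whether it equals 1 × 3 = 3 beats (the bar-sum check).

1) 0.0ms=0b +782.609ms=3/2b
2) 782.609ms=3/2b +782.609ms=3/2b
Σ=3b of 3 (115bpm 3/8) — PASS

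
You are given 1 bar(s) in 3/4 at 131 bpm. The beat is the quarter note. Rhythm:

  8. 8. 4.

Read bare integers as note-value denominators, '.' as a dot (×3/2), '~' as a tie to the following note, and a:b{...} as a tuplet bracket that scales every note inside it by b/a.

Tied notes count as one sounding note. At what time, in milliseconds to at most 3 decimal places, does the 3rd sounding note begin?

note 3 onset = 3/2b = 687.023ms

1. 0.0ms @ 0 + 343.511ms (3/4)
2. 343.511ms @ 3/4 + 343.511ms (3/4)
3. 687.023ms @ 3/2 + 687.023ms (3/2)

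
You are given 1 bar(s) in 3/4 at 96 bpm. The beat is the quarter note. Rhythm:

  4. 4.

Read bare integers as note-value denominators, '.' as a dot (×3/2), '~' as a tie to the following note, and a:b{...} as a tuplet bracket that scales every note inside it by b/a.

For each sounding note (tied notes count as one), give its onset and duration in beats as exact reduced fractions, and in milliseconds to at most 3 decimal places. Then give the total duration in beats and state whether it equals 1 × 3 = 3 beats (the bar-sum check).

1) 0.0ms=0b +937.5ms=3/2b
2) 937.5ms=3/2b +937.5ms=3/2b
Σ=3b of 3 (96bpm 3/4) — PASS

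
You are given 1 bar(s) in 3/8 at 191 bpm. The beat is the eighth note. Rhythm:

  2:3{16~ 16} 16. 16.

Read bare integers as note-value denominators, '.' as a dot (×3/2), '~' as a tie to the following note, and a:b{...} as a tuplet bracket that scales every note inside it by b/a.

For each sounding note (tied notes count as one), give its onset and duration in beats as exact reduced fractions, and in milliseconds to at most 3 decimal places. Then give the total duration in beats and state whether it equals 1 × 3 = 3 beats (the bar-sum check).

1) 0.0ms=0b +471.204ms=3/2b
2) 471.204ms=3/2b +235.602ms=3/4b
3) 706.806ms=9/4b +235.602ms=3/4b
Σ=3b of 3 (191bpm 3/8) — PASS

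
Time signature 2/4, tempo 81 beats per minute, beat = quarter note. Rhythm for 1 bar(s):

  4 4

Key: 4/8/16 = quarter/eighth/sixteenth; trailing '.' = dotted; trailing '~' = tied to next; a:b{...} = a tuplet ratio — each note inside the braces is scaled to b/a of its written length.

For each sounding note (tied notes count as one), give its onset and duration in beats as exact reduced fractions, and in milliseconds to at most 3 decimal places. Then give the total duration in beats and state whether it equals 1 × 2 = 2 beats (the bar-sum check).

1) 0.0ms=0b +740.741ms=1b
2) 740.741ms=1b +740.741ms=1b
Σ=2b of 2 (81bpm 2/4) — PASS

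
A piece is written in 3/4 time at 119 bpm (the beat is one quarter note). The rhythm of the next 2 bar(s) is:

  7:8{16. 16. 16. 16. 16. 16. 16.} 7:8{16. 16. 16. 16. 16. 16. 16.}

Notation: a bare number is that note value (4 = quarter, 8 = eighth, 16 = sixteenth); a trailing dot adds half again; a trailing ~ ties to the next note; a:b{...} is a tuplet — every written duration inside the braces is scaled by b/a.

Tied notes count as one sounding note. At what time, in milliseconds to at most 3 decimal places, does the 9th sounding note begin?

note 9 onset = 24/7b = 1728.691ms

1. 0.0ms @ 0 + 216.086ms (3/7)
2. 216.086ms @ 3/7 + 216.086ms (3/7)
3. 432.173ms @ 6/7 + 216.086ms (3/7)
4. 648.259ms @ 9/7 + 216.086ms (3/7)
5. 864.346ms @ 12/7 + 216.086ms (3/7)
6. 1080.432ms @ 15/7 + 216.086ms (3/7)
7. 1296.519ms @ 18/7 + 216.086ms (3/7)
8. 1512.605ms @ 3 + 216.086ms (3/7)
9. 1728.691ms @ 24/7 + 216.086ms (3/7)
10. 1944.778ms @ 27/7 + 216.086ms (3/7)
11. 2160.864ms @ 30/7 + 216.086ms (3/7)
12. 2376.951ms @ 33/7 + 216.086ms (3/7)
13. 2593.037ms @ 36/7 + 216.086ms (3/7)
14. 2809.124ms @ 39/7 + 216.086ms (3/7)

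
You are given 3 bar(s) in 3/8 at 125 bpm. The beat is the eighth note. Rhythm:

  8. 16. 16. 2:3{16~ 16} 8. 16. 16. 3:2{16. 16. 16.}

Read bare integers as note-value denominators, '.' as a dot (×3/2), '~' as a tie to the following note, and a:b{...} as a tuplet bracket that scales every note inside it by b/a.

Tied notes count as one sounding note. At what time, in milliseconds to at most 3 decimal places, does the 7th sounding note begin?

1. 0.0ms @ 0 + 720.0ms (3/2)
2. 720.0ms @ 3/2 + 360.0ms (3/4)
3. 1080.0ms @ 9/4 + 360.0ms (3/4)
4. 1440.0ms @ 3 + 720.0ms (3/2)
5. 2160.0ms @ 9/2 + 720.0ms (3/2)
6. 2880.0ms @ 6 + 360.0ms (3/4)
7. 3240.0ms @ 27/4 + 360.0ms (3/4)
8. 3600.0ms @ 15/2 + 240.0ms (1/2)
9. 3840.0ms @ 8 + 240.0ms (1/2)
10. 4080.0ms @ 17/2 + 240.0ms (1/2)

note 7 onset = 27/4b = 3240.0ms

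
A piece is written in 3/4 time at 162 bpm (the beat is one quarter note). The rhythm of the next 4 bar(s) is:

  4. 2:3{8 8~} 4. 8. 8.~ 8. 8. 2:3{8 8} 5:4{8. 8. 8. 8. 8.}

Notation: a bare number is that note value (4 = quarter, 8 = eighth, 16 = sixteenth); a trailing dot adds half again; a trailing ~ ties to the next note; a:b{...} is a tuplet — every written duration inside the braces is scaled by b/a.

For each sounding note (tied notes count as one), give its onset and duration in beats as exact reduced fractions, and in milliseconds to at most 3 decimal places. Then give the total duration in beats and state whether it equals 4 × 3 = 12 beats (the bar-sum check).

1) 0.0ms=0b +555.556ms=3/2b
2) 555.556ms=3/2b +277.778ms=3/4b
3) 833.333ms=9/4b +833.333ms=9/4b
4) 1666.667ms=9/2b +277.778ms=3/4b
5) 1944.444ms=21/4b +555.556ms=3/2b
6) 2500.0ms=27/4b +277.778ms=3/4b
7) 2777.778ms=15/2b +277.778ms=3/4b
8) 3055.556ms=33/4b +277.778ms=3/4b
9) 3333.333ms=9b +222.222ms=3/5b
10) 3555.556ms=48/5b +222.222ms=3/5b
11) 3777.778ms=51/5b +222.222ms=3/5b
12) 4000.0ms=54/5b +222.222ms=3/5b
13) 4222.222ms=57/5b +222.222ms=3/5b
Σ=12b of 12 (162bpm 3/4) — PASS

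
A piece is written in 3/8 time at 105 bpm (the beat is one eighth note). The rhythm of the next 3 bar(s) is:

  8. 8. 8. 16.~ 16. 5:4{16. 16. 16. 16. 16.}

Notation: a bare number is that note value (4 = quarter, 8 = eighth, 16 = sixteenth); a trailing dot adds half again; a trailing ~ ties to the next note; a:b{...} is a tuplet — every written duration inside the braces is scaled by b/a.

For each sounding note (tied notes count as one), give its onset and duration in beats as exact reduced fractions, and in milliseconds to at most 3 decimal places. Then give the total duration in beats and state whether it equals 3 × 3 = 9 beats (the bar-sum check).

1) 0.0ms=0b +857.143ms=3/2b
2) 857.143ms=3/2b +857.143ms=3/2b
3) 1714.286ms=3b +857.143ms=3/2b
4) 2571.429ms=9/2b +857.143ms=3/2b
5) 3428.571ms=6b +342.857ms=3/5b
6) 3771.429ms=33/5b +342.857ms=3/5b
7) 4114.286ms=36/5b +342.857ms=3/5b
8) 4457.143ms=39/5b +342.857ms=3/5b
9) 4800.0ms=42/5b +342.857ms=3/5b
Σ=9b of 9 (105bpm 3/8) — PASS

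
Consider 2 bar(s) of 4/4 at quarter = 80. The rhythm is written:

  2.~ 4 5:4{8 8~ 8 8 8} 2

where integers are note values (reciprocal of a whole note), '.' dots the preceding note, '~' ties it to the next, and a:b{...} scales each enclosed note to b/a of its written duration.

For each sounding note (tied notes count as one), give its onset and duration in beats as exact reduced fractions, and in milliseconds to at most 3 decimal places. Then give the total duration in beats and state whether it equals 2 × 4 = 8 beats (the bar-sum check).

1) 0.0ms=0b +3000.0ms=4b
2) 3000.0ms=4b +300.0ms=2/5b
3) 3300.0ms=22/5b +600.0ms=4/5b
4) 3900.0ms=26/5b +300.0ms=2/5b
5) 4200.0ms=28/5b +300.0ms=2/5b
6) 4500.0ms=6b +1500.0ms=2b
Σ=8b of 8 (80bpm 4/4) — PASS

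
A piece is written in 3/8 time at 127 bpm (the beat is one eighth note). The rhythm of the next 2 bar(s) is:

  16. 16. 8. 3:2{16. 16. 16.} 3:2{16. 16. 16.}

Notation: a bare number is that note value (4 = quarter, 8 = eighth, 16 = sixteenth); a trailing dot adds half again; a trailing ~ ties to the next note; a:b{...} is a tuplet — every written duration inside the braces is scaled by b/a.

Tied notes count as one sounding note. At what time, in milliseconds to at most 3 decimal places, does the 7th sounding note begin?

note 7 onset = 9/2b = 2125.984ms

1. 0.0ms @ 0 + 354.331ms (3/4)
2. 354.331ms @ 3/4 + 354.331ms (3/4)
3. 708.661ms @ 3/2 + 708.661ms (3/2)
4. 1417.323ms @ 3 + 236.22ms (1/2)
5. 1653.543ms @ 7/2 + 236.22ms (1/2)
6. 1889.764ms @ 4 + 236.22ms (1/2)
7. 2125.984ms @ 9/2 + 236.22ms (1/2)
8. 2362.205ms @ 5 + 236.22ms (1/2)
9. 2598.425ms @ 11/2 + 236.22ms (1/2)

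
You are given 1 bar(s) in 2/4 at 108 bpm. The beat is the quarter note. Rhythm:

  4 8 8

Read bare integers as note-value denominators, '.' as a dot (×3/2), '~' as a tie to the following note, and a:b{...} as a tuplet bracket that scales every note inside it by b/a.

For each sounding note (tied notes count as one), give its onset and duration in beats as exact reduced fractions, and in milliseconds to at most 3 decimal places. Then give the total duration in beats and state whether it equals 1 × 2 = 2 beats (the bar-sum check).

1) 0.0ms=0b +555.556ms=1b
2) 555.556ms=1b +277.778ms=1/2b
3) 833.333ms=3/2b +277.778ms=1/2b
Σ=2b of 2 (108bpm 2/4) — PASS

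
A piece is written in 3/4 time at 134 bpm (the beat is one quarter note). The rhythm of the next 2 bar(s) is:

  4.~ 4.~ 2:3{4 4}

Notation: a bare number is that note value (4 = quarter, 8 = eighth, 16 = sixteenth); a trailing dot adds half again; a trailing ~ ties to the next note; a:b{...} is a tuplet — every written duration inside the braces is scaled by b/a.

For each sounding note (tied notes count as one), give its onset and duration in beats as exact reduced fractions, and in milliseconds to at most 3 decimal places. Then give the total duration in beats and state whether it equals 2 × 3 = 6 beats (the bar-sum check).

1) 0.0ms=0b +2014.925ms=9/2b
2) 2014.925ms=9/2b +671.642ms=3/2b
Σ=6b of 6 (134bpm 3/4) — PASS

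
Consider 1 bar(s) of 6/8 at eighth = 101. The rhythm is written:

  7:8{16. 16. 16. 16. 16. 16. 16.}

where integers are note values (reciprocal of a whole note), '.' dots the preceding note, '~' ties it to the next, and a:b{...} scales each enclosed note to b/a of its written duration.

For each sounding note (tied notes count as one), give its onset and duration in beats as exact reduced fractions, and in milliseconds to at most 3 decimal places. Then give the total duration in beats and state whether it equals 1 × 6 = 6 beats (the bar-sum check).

1) 0.0ms=0b +509.194ms=6/7b
2) 509.194ms=6/7b +509.194ms=6/7b
3) 1018.388ms=12/7b +509.194ms=6/7b
4) 1527.581ms=18/7b +509.194ms=6/7b
5) 2036.775ms=24/7b +509.194ms=6/7b
6) 2545.969ms=30/7b +509.194ms=6/7b
7) 3055.163ms=36/7b +509.194ms=6/7b
Σ=6b of 6 (101bpm 6/8) — PASS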